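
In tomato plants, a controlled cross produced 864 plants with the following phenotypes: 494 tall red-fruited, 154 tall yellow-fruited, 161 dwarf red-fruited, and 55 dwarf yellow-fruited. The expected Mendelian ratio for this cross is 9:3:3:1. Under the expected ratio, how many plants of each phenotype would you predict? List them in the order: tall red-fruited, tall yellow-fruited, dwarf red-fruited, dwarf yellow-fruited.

Total ratio parts = 16. Expected numbers out of 864:
  tall red-fruited: 864 × 9/16 = 486
  tall yellow-fruited: 864 × 3/16 = 162
  dwarf red-fruited: 864 × 3/16 = 162
  dwarf yellow-fruited: 864 × 1/16 = 54

486, 162, 162, 54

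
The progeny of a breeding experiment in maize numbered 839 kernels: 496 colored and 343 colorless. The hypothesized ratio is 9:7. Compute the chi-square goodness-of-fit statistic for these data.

2.804

Total ratio parts = 16. Expected numbers out of 839:
  colored: 839 × 9/16 = 471.9375
  colorless: 839 × 7/16 = 367.0625
χ² = Σ (O − E)² / E
  colored: (496 − 471.9375)² / 471.9375 = 1.2269
  colorless: (343 − 367.0625)² / 367.0625 = 1.5774
χ² = 1.2269 + 1.5774 = 2.8043 ≈ 2.804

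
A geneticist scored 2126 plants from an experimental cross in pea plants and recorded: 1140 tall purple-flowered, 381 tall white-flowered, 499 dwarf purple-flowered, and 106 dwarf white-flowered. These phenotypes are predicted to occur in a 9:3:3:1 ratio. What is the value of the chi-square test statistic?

34.100

The 9:3:3:1 ratio has 16 parts, so with N = 2126 the expected counts are:
  tall purple-flowered: 2126 × 9/16 = 1195.875
  tall white-flowered: 2126 × 3/16 = 398.625
  dwarf purple-flowered: 2126 × 3/16 = 398.625
  dwarf white-flowered: 2126 × 1/16 = 132.875
χ² = Σ (O − E)² / E
  tall purple-flowered: (1140 − 1195.875)² / 1195.875 = 2.6107
  tall white-flowered: (381 − 398.625)² / 398.625 = 0.7793
  dwarf purple-flowered: (499 − 398.625)² / 398.625 = 25.2747
  dwarf white-flowered: (106 − 132.875)² / 132.875 = 5.4357
χ² = 2.6107 + 0.7793 + 25.2747 + 5.4357 = 34.1004 ≈ 34.100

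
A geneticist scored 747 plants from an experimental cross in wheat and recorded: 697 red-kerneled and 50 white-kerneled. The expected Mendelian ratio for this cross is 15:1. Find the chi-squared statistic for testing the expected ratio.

Expected counts for N = 747 under a 15:1 ratio (total parts = 16):
  red-kerneled: 747 × 15/16 = 700.3125
  white-kerneled: 747 × 1/16 = 46.6875
χ² = Σ (O − E)² / E
  red-kerneled: (697 − 700.3125)² / 700.3125 = 0.0157
  white-kerneled: (50 − 46.6875)² / 46.6875 = 0.2350
χ² = 0.0157 + 0.2350 = 0.2507 ≈ 0.251

0.251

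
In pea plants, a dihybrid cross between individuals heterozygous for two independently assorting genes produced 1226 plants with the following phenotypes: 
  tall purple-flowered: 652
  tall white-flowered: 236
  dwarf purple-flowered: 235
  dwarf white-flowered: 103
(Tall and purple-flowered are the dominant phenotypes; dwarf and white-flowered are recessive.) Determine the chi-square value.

A dihybrid F₂ with independent assortment and complete dominance at both loci gives a 9:3:3:1 phenotypic ratio.
Total ratio parts = 16. Expected numbers out of 1226:
  tall purple-flowered: 1226 × 9/16 = 689.625
  tall white-flowered: 1226 × 3/16 = 229.875
  dwarf purple-flowered: 1226 × 3/16 = 229.875
  dwarf white-flowered: 1226 × 1/16 = 76.625
χ² = Σ (O − E)² / E
  tall purple-flowered: (652 − 689.625)² / 689.625 = 2.0528
  tall white-flowered: (236 − 229.875)² / 229.875 = 0.1632
  dwarf purple-flowered: (235 − 229.875)² / 229.875 = 0.1143
  dwarf white-flowered: (103 − 76.625)² / 76.625 = 9.0785
χ² = 2.0528 + 0.1632 + 0.1143 + 9.0785 = 11.4088 ≈ 11.409

11.409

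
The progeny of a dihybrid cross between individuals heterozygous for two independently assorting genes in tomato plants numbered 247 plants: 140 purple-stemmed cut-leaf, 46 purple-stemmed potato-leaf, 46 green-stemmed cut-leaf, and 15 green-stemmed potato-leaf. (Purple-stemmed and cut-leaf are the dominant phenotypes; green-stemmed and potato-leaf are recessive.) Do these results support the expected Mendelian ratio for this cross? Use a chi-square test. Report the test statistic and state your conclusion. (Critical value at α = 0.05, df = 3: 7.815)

0.025; consistent

A dihybrid F₂ with independent assortment and complete dominance at both loci gives a 9:3:3:1 phenotypic ratio.
Total ratio parts = 16. Expected numbers out of 247:
  purple-stemmed cut-leaf: 247 × 9/16 = 138.9375
  purple-stemmed potato-leaf: 247 × 3/16 = 46.3125
  green-stemmed cut-leaf: 247 × 3/16 = 46.3125
  green-stemmed potato-leaf: 247 × 1/16 = 15.4375
χ² = Σ (O − E)² / E
  purple-stemmed cut-leaf: (140 − 138.9375)² / 138.9375 = 0.0081
  purple-stemmed potato-leaf: (46 − 46.3125)² / 46.3125 = 0.0021
  green-stemmed cut-leaf: (46 − 46.3125)² / 46.3125 = 0.0021
  green-stemmed potato-leaf: (15 − 15.4375)² / 15.4375 = 0.0124
χ² = 0.0081 + 0.0021 + 0.0021 + 0.0124 = 0.0247 ≈ 0.025
Degrees of freedom = 4 − 1 = 3; critical value at α = 0.05 is 7.815.
Since 0.025 < 7.815, we fail to reject the null hypothesis — the data are consistent with the 9:3:3:1 ratio.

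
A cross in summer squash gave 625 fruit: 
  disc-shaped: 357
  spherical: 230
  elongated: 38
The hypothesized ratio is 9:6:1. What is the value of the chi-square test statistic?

Total ratio parts = 16. Expected numbers out of 625:
  disc-shaped: 625 × 9/16 = 351.5625
  spherical: 625 × 6/16 = 234.375
  elongated: 625 × 1/16 = 39.0625
χ² = Σ (O − E)² / E
  disc-shaped: (357 − 351.5625)² / 351.5625 = 0.0841
  spherical: (230 − 234.375)² / 234.375 = 0.0817
  elongated: (38 − 39.0625)² / 39.0625 = 0.0289
χ² = 0.0841 + 0.0817 + 0.0289 = 0.1947 ≈ 0.195

0.195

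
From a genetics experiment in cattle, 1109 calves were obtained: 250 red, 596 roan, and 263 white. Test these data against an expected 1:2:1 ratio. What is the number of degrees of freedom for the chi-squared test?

2

A goodness-of-fit test with 3 phenotype classes has df = 3 − 1 = 2.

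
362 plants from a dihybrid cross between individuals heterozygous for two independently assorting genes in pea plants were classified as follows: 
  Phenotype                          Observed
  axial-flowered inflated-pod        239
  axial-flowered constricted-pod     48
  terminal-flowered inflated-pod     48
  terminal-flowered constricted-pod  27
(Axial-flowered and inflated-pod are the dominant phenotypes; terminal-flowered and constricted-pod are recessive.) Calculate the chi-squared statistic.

A dihybrid F₂ with independent assortment and complete dominance at both loci gives a 9:3:3:1 phenotypic ratio.
The 9:3:3:1 ratio has 16 parts, so with N = 362 the expected counts are:
  axial-flowered inflated-pod: 362 × 9/16 = 203.625
  axial-flowered constricted-pod: 362 × 3/16 = 67.875
  terminal-flowered inflated-pod: 362 × 3/16 = 67.875
  terminal-flowered constricted-pod: 362 × 1/16 = 22.625
χ² = Σ (O − E)² / E
  axial-flowered inflated-pod: (239 − 203.625)² / 203.625 = 6.1456
  axial-flowered constricted-pod: (48 − 67.875)² / 67.875 = 5.8198
  terminal-flowered inflated-pod: (48 − 67.875)² / 67.875 = 5.8198
  terminal-flowered constricted-pod: (27 − 22.625)² / 22.625 = 0.8460
χ² = 6.1456 + 5.8198 + 5.8198 + 0.8460 = 18.6312 ≈ 18.631

18.631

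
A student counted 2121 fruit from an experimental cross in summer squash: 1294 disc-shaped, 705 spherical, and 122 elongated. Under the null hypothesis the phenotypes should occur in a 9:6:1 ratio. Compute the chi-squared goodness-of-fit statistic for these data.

19.650

Total ratio parts = 16. Expected numbers out of 2121:
  disc-shaped: 2121 × 9/16 = 1193.0625
  spherical: 2121 × 6/16 = 795.375
  elongated: 2121 × 1/16 = 132.5625
χ² = Σ (O − E)² / E
  disc-shaped: (1294 − 1193.0625)² / 1193.0625 = 8.5397
  spherical: (705 − 795.375)² / 795.375 = 10.2689
  elongated: (122 − 132.5625)² / 132.5625 = 0.8416
χ² = 8.5397 + 10.2689 + 0.8416 = 19.6502 ≈ 19.650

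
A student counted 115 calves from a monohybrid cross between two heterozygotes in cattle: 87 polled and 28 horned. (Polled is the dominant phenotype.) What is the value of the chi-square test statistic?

For a monohybrid cross between heterozygotes with complete dominance, the expected phenotypic ratio is 3:1.
Expected counts for N = 115 under a 3:1 ratio (total parts = 4):
  polled: 115 × 3/4 = 86.25
  horned: 115 × 1/4 = 28.75
χ² = Σ (O − E)² / E
  polled: (87 − 86.25)² / 86.25 = 0.0065
  horned: (28 − 28.75)² / 28.75 = 0.0196
χ² = 0.0065 + 0.0196 = 0.0261 ≈ 0.026

0.026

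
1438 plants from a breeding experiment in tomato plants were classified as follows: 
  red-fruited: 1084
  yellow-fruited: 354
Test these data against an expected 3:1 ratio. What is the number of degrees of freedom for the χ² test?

1

A goodness-of-fit test with 2 phenotype classes has df = 2 − 1 = 1.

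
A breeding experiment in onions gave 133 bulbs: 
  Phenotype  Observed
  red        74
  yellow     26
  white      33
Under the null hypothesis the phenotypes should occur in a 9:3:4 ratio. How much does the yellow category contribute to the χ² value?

0.045

Expected counts for N = 133 under a 9:3:4 ratio (total parts = 16):
  red: 133 × 9/16 = 74.8125
  yellow: 133 × 3/16 = 24.9375
  white: 133 × 4/16 = 33.25
Contribution of yellow: (26 − 24.9375)² / 24.9375 = 0.0453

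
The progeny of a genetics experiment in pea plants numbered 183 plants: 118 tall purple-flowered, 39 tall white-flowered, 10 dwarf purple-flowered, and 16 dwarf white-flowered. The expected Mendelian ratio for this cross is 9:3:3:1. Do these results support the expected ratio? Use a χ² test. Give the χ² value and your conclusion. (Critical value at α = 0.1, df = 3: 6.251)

Under the 9:3:3:1 hypothesis (Σ ratio = 16, N = 183):
  tall purple-flowered: 183 × 9/16 = 102.9375
  tall white-flowered: 183 × 3/16 = 34.3125
  dwarf purple-flowered: 183 × 3/16 = 34.3125
  dwarf white-flowered: 183 × 1/16 = 11.4375
χ² = Σ (O − E)² / E
  tall purple-flowered: (118 − 102.9375)² / 102.9375 = 2.2040
  tall white-flowered: (39 − 34.3125)² / 34.3125 = 0.6404
  dwarf purple-flowered: (10 − 34.3125)² / 34.3125 = 17.2269
  dwarf white-flowered: (16 − 11.4375)² / 11.4375 = 1.8200
χ² = 2.2040 + 0.6404 + 17.2269 + 1.8200 = 21.8913 ≈ 21.891
Degrees of freedom = 4 − 1 = 3; critical value at α = 0.1 is 6.251.
Since 21.891 > 6.251, we reject the null hypothesis — the data do not fit the 9:3:3:1 ratio.

21.891; not consistent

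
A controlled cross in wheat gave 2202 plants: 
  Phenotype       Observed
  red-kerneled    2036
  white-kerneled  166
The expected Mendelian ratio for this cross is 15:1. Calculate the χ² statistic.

Under the 15:1 hypothesis (Σ ratio = 16, N = 2202):
  red-kerneled: 2202 × 15/16 = 2064.375
  white-kerneled: 2202 × 1/16 = 137.625
χ² = Σ (O − E)² / E
  red-kerneled: (2036 − 2064.375)² / 2064.375 = 0.3900
  white-kerneled: (166 − 137.625)² / 137.625 = 5.8502
χ² = 0.3900 + 5.8502 = 6.2402 ≈ 6.240

6.240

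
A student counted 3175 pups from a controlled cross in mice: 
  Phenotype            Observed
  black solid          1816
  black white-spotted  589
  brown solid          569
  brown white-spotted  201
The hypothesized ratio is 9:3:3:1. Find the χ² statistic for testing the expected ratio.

Expected counts for N = 3175 under a 9:3:3:1 ratio (total parts = 16):
  black solid: 3175 × 9/16 = 1785.9375
  black white-spotted: 3175 × 3/16 = 595.3125
  brown solid: 3175 × 3/16 = 595.3125
  brown white-spotted: 3175 × 1/16 = 198.4375
χ² = Σ (O − E)² / E
  black solid: (1816 − 1785.9375)² / 1785.9375 = 0.5060
  black white-spotted: (589 − 595.3125)² / 595.3125 = 0.0669
  brown solid: (569 − 595.3125)² / 595.3125 = 1.1630
  brown white-spotted: (201 − 198.4375)² / 198.4375 = 0.0331
χ² = 0.5060 + 0.0669 + 1.1630 + 0.0331 = 1.769

1.769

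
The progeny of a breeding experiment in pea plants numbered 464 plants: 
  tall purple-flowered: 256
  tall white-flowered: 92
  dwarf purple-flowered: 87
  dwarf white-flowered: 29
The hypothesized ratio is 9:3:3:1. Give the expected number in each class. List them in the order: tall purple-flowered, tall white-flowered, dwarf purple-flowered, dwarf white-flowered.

Total ratio parts = 16. Expected numbers out of 464:
  tall purple-flowered: 464 × 9/16 = 261
  tall white-flowered: 464 × 3/16 = 87
  dwarf purple-flowered: 464 × 3/16 = 87
  dwarf white-flowered: 464 × 1/16 = 29

261, 87, 87, 29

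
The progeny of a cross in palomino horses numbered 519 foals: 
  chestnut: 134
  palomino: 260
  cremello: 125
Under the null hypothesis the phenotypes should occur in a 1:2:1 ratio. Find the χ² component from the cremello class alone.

0.174

The 1:2:1 ratio has 4 parts, so with N = 519 the expected counts are:
  chestnut: 519 × 1/4 = 129.75
  palomino: 519 × 2/4 = 259.5
  cremello: 519 × 1/4 = 129.75
Contribution of cremello: (125 − 129.75)² / 129.75 = 0.1739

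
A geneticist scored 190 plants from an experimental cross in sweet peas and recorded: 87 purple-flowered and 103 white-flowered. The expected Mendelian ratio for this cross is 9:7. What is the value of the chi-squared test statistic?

8.448

The 9:7 ratio has 16 parts, so with N = 190 the expected counts are:
  purple-flowered: 190 × 9/16 = 106.875
  white-flowered: 190 × 7/16 = 83.125
χ² = Σ (O − E)² / E
  purple-flowered: (87 − 106.875)² / 106.875 = 3.6961
  white-flowered: (103 − 83.125)² / 83.125 = 4.7521
χ² = 3.6961 + 4.7521 = 8.4482 ≈ 8.448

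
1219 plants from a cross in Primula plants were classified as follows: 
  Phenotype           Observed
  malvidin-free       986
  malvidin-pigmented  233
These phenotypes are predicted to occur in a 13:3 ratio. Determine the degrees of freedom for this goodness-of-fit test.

1

A goodness-of-fit test with 2 phenotype classes has df = 2 − 1 = 1.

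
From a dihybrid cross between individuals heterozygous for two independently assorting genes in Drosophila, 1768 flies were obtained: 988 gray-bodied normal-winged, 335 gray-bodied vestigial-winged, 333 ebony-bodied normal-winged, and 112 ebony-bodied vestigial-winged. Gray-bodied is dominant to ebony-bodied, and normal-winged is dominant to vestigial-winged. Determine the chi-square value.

A dihybrid F₂ with independent assortment and complete dominance at both loci gives a 9:3:3:1 phenotypic ratio.
Total ratio parts = 16. Expected numbers out of 1768:
  gray-bodied normal-winged: 1768 × 9/16 = 994.5
  gray-bodied vestigial-winged: 1768 × 3/16 = 331.5
  ebony-bodied normal-winged: 1768 × 3/16 = 331.5
  ebony-bodied vestigial-winged: 1768 × 1/16 = 110.5
χ² = Σ (O − E)² / E
  gray-bodied normal-winged: (988 − 994.5)² / 994.5 = 0.0425
  gray-bodied vestigial-winged: (335 − 331.5)² / 331.5 = 0.0370
  ebony-bodied normal-winged: (333 − 331.5)² / 331.5 = 0.0068
  ebony-bodied vestigial-winged: (112 − 110.5)² / 110.5 = 0.0204
χ² = 0.0425 + 0.0370 + 0.0068 + 0.0204 = 0.1067 ≈ 0.107

0.107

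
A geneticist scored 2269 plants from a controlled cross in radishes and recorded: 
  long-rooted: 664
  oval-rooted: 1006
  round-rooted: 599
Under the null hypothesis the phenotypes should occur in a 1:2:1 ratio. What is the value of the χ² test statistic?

32.833

Total ratio parts = 4. Expected numbers out of 2269:
  long-rooted: 2269 × 1/4 = 567.25
  oval-rooted: 2269 × 2/4 = 1134.5
  round-rooted: 2269 × 1/4 = 567.25
χ² = Σ (O − E)² / E
  long-rooted: (664 − 567.25)² / 567.25 = 16.5017
  oval-rooted: (1006 − 1134.5)² / 1134.5 = 14.5546
  round-rooted: (599 − 567.25)² / 567.25 = 1.7771
χ² = 16.5017 + 14.5546 + 1.7771 = 32.8334 ≈ 32.833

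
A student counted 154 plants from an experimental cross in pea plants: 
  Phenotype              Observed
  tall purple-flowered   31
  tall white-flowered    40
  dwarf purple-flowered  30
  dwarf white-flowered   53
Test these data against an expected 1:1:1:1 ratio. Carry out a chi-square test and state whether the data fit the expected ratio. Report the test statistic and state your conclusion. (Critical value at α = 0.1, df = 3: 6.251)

Total ratio parts = 4. Expected numbers out of 154:
  tall purple-flowered: 154 × 1/4 = 38.5
  tall white-flowered: 154 × 1/4 = 38.5
  dwarf purple-flowered: 154 × 1/4 = 38.5
  dwarf white-flowered: 154 × 1/4 = 38.5
χ² = Σ (O − E)² / E
  tall purple-flowered: (31 − 38.5)² / 38.5 = 1.4610
  tall white-flowered: (40 − 38.5)² / 38.5 = 0.0584
  dwarf purple-flowered: (30 − 38.5)² / 38.5 = 1.8766
  dwarf white-flowered: (53 − 38.5)² / 38.5 = 5.4610
χ² = 1.4610 + 0.0584 + 1.8766 + 5.4610 = 8.857
Degrees of freedom = 4 − 1 = 3; critical value at α = 0.1 is 6.251.
Since 8.857 > 6.251, we reject the null hypothesis — the data do not fit the 1:1:1:1 ratio.

8.857; not consistent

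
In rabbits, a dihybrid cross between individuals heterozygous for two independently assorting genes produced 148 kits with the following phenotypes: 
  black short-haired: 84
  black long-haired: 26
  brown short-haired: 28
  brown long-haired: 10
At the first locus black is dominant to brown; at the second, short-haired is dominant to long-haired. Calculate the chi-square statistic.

A dihybrid F₂ with independent assortment and complete dominance at both loci gives a 9:3:3:1 phenotypic ratio.
The 9:3:3:1 ratio has 16 parts, so with N = 148 the expected counts are:
  black short-haired: 148 × 9/16 = 83.25
  black long-haired: 148 × 3/16 = 27.75
  brown short-haired: 148 × 3/16 = 27.75
  brown long-haired: 148 × 1/16 = 9.25
χ² = Σ (O − E)² / E
  black short-haired: (84 − 83.25)² / 83.25 = 0.0068
  black long-haired: (26 − 27.75)² / 27.75 = 0.1104
  brown short-haired: (28 − 27.75)² / 27.75 = 0.0023
  brown long-haired: (10 − 9.25)² / 9.25 = 0.0608
χ² = 0.0068 + 0.1104 + 0.0023 + 0.0608 = 0.1803 ≈ 0.180

0.180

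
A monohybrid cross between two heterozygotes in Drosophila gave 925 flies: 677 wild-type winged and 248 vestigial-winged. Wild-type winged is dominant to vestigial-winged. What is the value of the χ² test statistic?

1.618

For a monohybrid cross between heterozygotes with complete dominance, the expected phenotypic ratio is 3:1.
Total ratio parts = 4. Expected numbers out of 925:
  wild-type winged: 925 × 3/4 = 693.75
  vestigial-winged: 925 × 1/4 = 231.25
χ² = Σ (O − E)² / E
  wild-type winged: (677 − 693.75)² / 693.75 = 0.4044
  vestigial-winged: (248 − 231.25)² / 231.25 = 1.2132
χ² = 0.4044 + 1.2132 = 1.6176 ≈ 1.618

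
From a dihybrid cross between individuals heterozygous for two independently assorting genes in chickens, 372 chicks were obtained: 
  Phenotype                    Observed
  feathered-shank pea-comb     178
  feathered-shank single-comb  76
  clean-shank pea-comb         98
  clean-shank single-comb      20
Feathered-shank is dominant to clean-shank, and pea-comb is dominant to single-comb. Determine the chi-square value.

A dihybrid F₂ with independent assortment and complete dominance at both loci gives a 9:3:3:1 phenotypic ratio.
Under the 9:3:3:1 hypothesis (Σ ratio = 16, N = 372):
  feathered-shank pea-comb: 372 × 9/16 = 209.25
  feathered-shank single-comb: 372 × 3/16 = 69.75
  clean-shank pea-comb: 372 × 3/16 = 69.75
  clean-shank single-comb: 372 × 1/16 = 23.25
χ² = Σ (O − E)² / E
  feathered-shank pea-comb: (178 − 209.25)² / 209.25 = 4.6670
  feathered-shank single-comb: (76 − 69.75)² / 69.75 = 0.5600
  clean-shank pea-comb: (98 − 69.75)² / 69.75 = 11.4418
  clean-shank single-comb: (20 − 23.25)² / 23.25 = 0.4543
χ² = 4.6670 + 0.5600 + 11.4418 + 0.4543 = 17.1231 ≈ 17.123

17.123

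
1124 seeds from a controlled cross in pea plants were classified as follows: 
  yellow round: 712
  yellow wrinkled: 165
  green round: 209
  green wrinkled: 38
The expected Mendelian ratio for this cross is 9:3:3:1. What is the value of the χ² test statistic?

Total ratio parts = 16. Expected numbers out of 1124:
  yellow round: 1124 × 9/16 = 632.25
  yellow wrinkled: 1124 × 3/16 = 210.75
  green round: 1124 × 3/16 = 210.75
  green wrinkled: 1124 × 1/16 = 70.25
χ² = Σ (O − E)² / E
  yellow round: (712 − 632.25)² / 632.25 = 10.0594
  yellow wrinkled: (165 − 210.75)² / 210.75 = 9.9315
  green round: (209 − 210.75)² / 210.75 = 0.0145
  green wrinkled: (38 − 70.25)² / 70.25 = 14.8052
χ² = 10.0594 + 9.9315 + 0.0145 + 14.8052 = 34.8106 ≈ 34.811

34.811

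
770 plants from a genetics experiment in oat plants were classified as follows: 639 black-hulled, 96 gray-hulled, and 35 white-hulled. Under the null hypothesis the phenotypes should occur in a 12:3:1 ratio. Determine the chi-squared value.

The 12:3:1 ratio has 16 parts, so with N = 770 the expected counts are:
  black-hulled: 770 × 12/16 = 577.5
  gray-hulled: 770 × 3/16 = 144.375
  white-hulled: 770 × 1/16 = 48.125
χ² = Σ (O − E)² / E
  black-hulled: (639 − 577.5)² / 577.5 = 6.5494
  gray-hulled: (96 − 144.375)² / 144.375 = 16.2088
  white-hulled: (35 − 48.125)² / 48.125 = 3.5795
χ² = 6.5494 + 16.2088 + 3.5795 = 26.3377 ≈ 26.338

26.338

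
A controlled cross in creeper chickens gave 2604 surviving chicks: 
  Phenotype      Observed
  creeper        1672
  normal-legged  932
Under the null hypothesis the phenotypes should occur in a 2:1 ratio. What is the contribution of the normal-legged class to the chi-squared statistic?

Total ratio parts = 3. Expected numbers out of 2604:
  creeper: 2604 × 2/3 = 1736
  normal-legged: 2604 × 1/3 = 868
Contribution of normal-legged: (932 − 868)² / 868 = 4.7189

4.719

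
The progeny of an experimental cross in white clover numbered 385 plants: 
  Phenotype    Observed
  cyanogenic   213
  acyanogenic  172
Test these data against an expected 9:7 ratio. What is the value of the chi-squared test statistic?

0.134

Total ratio parts = 16. Expected numbers out of 385:
  cyanogenic: 385 × 9/16 = 216.5625
  acyanogenic: 385 × 7/16 = 168.4375
χ² = Σ (O − E)² / E
  cyanogenic: (213 − 216.5625)² / 216.5625 = 0.0586
  acyanogenic: (172 − 168.4375)² / 168.4375 = 0.0753
χ² = 0.0586 + 0.0753 = 0.1339 ≈ 0.134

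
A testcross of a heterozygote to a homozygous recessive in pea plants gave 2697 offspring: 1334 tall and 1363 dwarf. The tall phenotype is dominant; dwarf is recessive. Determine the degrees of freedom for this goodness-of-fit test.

A testcross of a heterozygote (Aa × aa) gives a 1:1 phenotypic ratio.
A goodness-of-fit test with 2 phenotype classes has df = 2 − 1 = 1.

1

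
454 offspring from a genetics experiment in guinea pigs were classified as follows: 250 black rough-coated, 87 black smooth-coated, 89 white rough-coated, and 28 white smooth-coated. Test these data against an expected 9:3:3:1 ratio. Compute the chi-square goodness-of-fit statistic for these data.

Expected counts for N = 454 under a 9:3:3:1 ratio (total parts = 16):
  black rough-coated: 454 × 9/16 = 255.375
  black smooth-coated: 454 × 3/16 = 85.125
  white rough-coated: 454 × 3/16 = 85.125
  white smooth-coated: 454 × 1/16 = 28.375
χ² = Σ (O − E)² / E
  black rough-coated: (250 − 255.375)² / 255.375 = 0.1131
  black smooth-coated: (87 − 85.125)² / 85.125 = 0.0413
  white rough-coated: (89 − 85.125)² / 85.125 = 0.1764
  white smooth-coated: (28 − 28.375)² / 28.375 = 0.0050
χ² = 0.1131 + 0.0413 + 0.1764 + 0.0050 = 0.3358 ≈ 0.336

0.336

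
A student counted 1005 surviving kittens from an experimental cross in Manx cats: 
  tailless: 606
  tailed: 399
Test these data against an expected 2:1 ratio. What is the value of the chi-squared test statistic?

18.340

Under the 2:1 hypothesis (Σ ratio = 3, N = 1005):
  tailless: 1005 × 2/3 = 670
  tailed: 1005 × 1/3 = 335
χ² = Σ (O − E)² / E
  tailless: (606 − 670)² / 670 = 6.1134
  tailed: (399 − 335)² / 335 = 12.2269
χ² = 6.1134 + 12.2269 = 18.3403 ≈ 18.340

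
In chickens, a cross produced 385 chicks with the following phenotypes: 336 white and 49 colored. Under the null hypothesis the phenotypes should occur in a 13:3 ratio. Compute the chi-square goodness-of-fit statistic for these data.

9.167

Total ratio parts = 16. Expected numbers out of 385:
  white: 385 × 13/16 = 312.8125
  colored: 385 × 3/16 = 72.1875
χ² = Σ (O − E)² / E
  white: (336 − 312.8125)² / 312.8125 = 1.7188
  colored: (49 − 72.1875)² / 72.1875 = 7.4481
χ² = 1.7188 + 7.4481 = 9.1669 ≈ 9.167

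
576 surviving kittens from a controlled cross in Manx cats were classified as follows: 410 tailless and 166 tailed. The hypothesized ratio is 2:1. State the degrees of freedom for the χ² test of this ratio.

A goodness-of-fit test with 2 phenotype classes has df = 2 − 1 = 1.

1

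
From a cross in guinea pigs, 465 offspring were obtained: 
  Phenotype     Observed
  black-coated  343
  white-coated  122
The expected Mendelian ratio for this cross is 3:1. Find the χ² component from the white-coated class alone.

0.284

The 3:1 ratio has 4 parts, so with N = 465 the expected counts are:
  black-coated: 465 × 3/4 = 348.75
  white-coated: 465 × 1/4 = 116.25
Contribution of white-coated: (122 − 116.25)² / 116.25 = 0.2844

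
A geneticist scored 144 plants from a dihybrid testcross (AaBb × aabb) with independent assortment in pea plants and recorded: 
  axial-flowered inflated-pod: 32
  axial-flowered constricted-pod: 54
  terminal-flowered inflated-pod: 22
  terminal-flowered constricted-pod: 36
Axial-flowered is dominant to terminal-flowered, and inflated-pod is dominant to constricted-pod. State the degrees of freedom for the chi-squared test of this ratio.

3

A dihybrid testcross with independent assortment gives a 1:1:1:1 ratio.
A goodness-of-fit test with 4 phenotype classes has df = 4 − 1 = 3.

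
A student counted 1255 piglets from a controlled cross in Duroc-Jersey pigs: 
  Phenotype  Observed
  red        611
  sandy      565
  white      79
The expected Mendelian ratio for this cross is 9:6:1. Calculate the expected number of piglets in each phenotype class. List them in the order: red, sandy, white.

705.9375, 470.625, 78.4375

Expected counts for N = 1255 under a 9:6:1 ratio (total parts = 16):
  red: 1255 × 9/16 = 705.9375
  sandy: 1255 × 6/16 = 470.625
  white: 1255 × 1/16 = 78.4375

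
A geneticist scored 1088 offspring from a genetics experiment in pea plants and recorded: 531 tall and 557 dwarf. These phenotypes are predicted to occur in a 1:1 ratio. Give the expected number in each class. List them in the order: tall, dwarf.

Total ratio parts = 2. Expected numbers out of 1088:
  tall: 1088 × 1/2 = 544
  dwarf: 1088 × 1/2 = 544

544, 544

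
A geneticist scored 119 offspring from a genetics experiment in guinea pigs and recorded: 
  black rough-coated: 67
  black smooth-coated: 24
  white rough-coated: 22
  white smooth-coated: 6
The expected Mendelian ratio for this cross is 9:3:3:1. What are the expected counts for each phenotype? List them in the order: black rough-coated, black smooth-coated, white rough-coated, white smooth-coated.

66.9375, 22.3125, 22.3125, 7.4375

Under the 9:3:3:1 hypothesis (Σ ratio = 16, N = 119):
  black rough-coated: 119 × 9/16 = 66.9375
  black smooth-coated: 119 × 3/16 = 22.3125
  white rough-coated: 119 × 3/16 = 22.3125
  white smooth-coated: 119 × 1/16 = 7.4375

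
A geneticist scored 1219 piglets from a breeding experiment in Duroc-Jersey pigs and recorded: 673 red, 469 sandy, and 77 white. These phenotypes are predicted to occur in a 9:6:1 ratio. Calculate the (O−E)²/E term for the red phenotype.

0.235

Under the 9:6:1 hypothesis (Σ ratio = 16, N = 1219):
  red: 1219 × 9/16 = 685.6875
  sandy: 1219 × 6/16 = 457.125
  white: 1219 × 1/16 = 76.1875
Contribution of red: (673 − 685.6875)² / 685.6875 = 0.2348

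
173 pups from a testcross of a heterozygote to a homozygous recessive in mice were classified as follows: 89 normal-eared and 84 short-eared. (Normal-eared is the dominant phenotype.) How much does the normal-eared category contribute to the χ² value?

0.072

A testcross of a heterozygote (Aa × aa) gives a 1:1 phenotypic ratio.
Expected counts for N = 173 under a 1:1 ratio (total parts = 2):
  normal-eared: 173 × 1/2 = 86.5
  short-eared: 173 × 1/2 = 86.5
Contribution of normal-eared: (89 − 86.5)² / 86.5 = 0.0723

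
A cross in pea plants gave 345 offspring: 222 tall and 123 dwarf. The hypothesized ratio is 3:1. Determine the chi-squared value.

20.878

Total ratio parts = 4. Expected numbers out of 345:
  tall: 345 × 3/4 = 258.75
  dwarf: 345 × 1/4 = 86.25
χ² = Σ (O − E)² / E
  tall: (222 − 258.75)² / 258.75 = 5.2196
  dwarf: (123 − 86.25)² / 86.25 = 15.6587
χ² = 5.2196 + 15.6587 = 20.8783 ≈ 20.878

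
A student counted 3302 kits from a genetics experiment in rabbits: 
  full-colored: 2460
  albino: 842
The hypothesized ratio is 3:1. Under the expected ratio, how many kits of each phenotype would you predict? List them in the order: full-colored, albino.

Total ratio parts = 4. Expected numbers out of 3302:
  full-colored: 3302 × 3/4 = 2476.5
  albino: 3302 × 1/4 = 825.5

2476.5, 825.5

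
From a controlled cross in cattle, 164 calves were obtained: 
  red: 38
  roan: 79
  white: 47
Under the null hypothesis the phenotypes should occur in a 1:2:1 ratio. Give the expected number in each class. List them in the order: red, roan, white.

The 1:2:1 ratio has 4 parts, so with N = 164 the expected counts are:
  red: 164 × 1/4 = 41
  roan: 164 × 2/4 = 82
  white: 164 × 1/4 = 41

41, 82, 41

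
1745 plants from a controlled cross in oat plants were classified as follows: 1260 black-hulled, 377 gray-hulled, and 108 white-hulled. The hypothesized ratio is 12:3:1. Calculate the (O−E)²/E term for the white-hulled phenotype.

0.010

The 12:3:1 ratio has 16 parts, so with N = 1745 the expected counts are:
  black-hulled: 1745 × 12/16 = 1308.75
  gray-hulled: 1745 × 3/16 = 327.1875
  white-hulled: 1745 × 1/16 = 109.0625
Contribution of white-hulled: (108 − 109.0625)² / 109.0625 = 0.0104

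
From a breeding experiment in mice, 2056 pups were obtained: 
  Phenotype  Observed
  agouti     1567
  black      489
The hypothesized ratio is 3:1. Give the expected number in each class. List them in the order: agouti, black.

1542, 514

Total ratio parts = 4. Expected numbers out of 2056:
  agouti: 2056 × 3/4 = 1542
  black: 2056 × 1/4 = 514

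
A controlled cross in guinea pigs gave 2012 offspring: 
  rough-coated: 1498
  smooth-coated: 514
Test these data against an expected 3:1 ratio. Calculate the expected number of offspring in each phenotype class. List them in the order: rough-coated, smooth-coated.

1509, 503

Under the 3:1 hypothesis (Σ ratio = 4, N = 2012):
  rough-coated: 2012 × 3/4 = 1509
  smooth-coated: 2012 × 1/4 = 503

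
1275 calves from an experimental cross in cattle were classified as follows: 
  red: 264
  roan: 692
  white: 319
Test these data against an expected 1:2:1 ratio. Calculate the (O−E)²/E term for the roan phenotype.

Under the 1:2:1 hypothesis (Σ ratio = 4, N = 1275):
  red: 1275 × 1/4 = 318.75
  roan: 1275 × 2/4 = 637.5
  white: 1275 × 1/4 = 318.75
Contribution of roan: (692 − 637.5)² / 637.5 = 4.6592

4.659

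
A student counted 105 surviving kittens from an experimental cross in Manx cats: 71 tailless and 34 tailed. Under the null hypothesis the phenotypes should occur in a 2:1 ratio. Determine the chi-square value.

0.043

The 2:1 ratio has 3 parts, so with N = 105 the expected counts are:
  tailless: 105 × 2/3 = 70
  tailed: 105 × 1/3 = 35
χ² = Σ (O − E)² / E
  tailless: (71 − 70)² / 70 = 0.0143
  tailed: (34 − 35)² / 35 = 0.0286
χ² = 0.0143 + 0.0286 = 0.0429 ≈ 0.043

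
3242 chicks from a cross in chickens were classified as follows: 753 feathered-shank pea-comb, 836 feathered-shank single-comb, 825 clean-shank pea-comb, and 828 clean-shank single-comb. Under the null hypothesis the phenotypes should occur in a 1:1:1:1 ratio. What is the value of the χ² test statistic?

Under the 1:1:1:1 hypothesis (Σ ratio = 4, N = 3242):
  feathered-shank pea-comb: 3242 × 1/4 = 810.5
  feathered-shank single-comb: 3242 × 1/4 = 810.5
  clean-shank pea-comb: 3242 × 1/4 = 810.5
  clean-shank single-comb: 3242 × 1/4 = 810.5
χ² = Σ (O − E)² / E
  feathered-shank pea-comb: (753 − 810.5)² / 810.5 = 4.0793
  feathered-shank single-comb: (836 − 810.5)² / 810.5 = 0.8023
  clean-shank pea-comb: (825 − 810.5)² / 810.5 = 0.2594
  clean-shank single-comb: (828 − 810.5)² / 810.5 = 0.3779
χ² = 4.0793 + 0.8023 + 0.2594 + 0.3779 = 5.5189 ≈ 5.519

5.519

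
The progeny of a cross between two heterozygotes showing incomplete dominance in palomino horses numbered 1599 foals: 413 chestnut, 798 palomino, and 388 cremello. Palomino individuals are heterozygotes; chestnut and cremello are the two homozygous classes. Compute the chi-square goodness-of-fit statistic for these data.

0.787

With incomplete dominance, a heterozygote × heterozygote cross gives a 1:2:1 phenotypic ratio.
Under the 1:2:1 hypothesis (Σ ratio = 4, N = 1599):
  chestnut: 1599 × 1/4 = 399.75
  palomino: 1599 × 2/4 = 799.5
  cremello: 1599 × 1/4 = 399.75
χ² = Σ (O − E)² / E
  chestnut: (413 − 399.75)² / 399.75 = 0.4392
  palomino: (798 − 799.5)² / 799.5 = 0.0028
  cremello: (388 − 399.75)² / 399.75 = 0.3454
χ² = 0.4392 + 0.0028 + 0.3454 = 0.7874 ≈ 0.787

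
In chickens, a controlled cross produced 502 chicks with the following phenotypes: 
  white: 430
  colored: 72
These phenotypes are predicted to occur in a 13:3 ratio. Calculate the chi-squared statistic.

6.401

Expected counts for N = 502 under a 13:3 ratio (total parts = 16):
  white: 502 × 13/16 = 407.875
  colored: 502 × 3/16 = 94.125
χ² = Σ (O − E)² / E
  white: (430 − 407.875)² / 407.875 = 1.2002
  colored: (72 − 94.125)² / 94.125 = 5.2007
χ² = 1.2002 + 5.2007 = 6.4009 ≈ 6.401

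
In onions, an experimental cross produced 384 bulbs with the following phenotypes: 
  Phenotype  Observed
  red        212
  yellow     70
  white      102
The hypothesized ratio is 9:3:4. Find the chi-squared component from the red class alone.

The 9:3:4 ratio has 16 parts, so with N = 384 the expected counts are:
  red: 384 × 9/16 = 216
  yellow: 384 × 3/16 = 72
  white: 384 × 4/16 = 96
Contribution of red: (212 − 216)² / 216 = 0.0741

0.074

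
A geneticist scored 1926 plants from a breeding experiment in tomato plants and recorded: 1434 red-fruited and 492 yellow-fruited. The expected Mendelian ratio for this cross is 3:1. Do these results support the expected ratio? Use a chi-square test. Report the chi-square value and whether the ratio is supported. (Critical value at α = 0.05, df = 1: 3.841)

Expected counts for N = 1926 under a 3:1 ratio (total parts = 4):
  red-fruited: 1926 × 3/4 = 1444.5
  yellow-fruited: 1926 × 1/4 = 481.5
χ² = Σ (O − E)² / E
  red-fruited: (1434 − 1444.5)² / 1444.5 = 0.0763
  yellow-fruited: (492 − 481.5)² / 481.5 = 0.2290
χ² = 0.0763 + 0.2290 = 0.3053 ≈ 0.305
Degrees of freedom = 2 − 1 = 1; critical value at α = 0.05 is 3.841.
Since 0.305 < 3.841, we fail to reject the null hypothesis — the data are consistent with the 3:1 ratio.

0.305; consistent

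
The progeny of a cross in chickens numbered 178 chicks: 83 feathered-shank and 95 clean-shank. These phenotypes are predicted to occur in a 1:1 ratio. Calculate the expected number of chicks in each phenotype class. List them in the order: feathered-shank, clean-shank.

Total ratio parts = 2. Expected numbers out of 178:
  feathered-shank: 178 × 1/2 = 89
  clean-shank: 178 × 1/2 = 89

89, 89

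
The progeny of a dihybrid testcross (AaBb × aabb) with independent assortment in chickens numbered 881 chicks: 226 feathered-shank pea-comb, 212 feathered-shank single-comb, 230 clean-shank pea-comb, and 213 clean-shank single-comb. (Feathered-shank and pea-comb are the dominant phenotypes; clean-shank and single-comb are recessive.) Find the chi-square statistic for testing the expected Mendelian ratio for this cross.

1.129

A dihybrid testcross with independent assortment gives a 1:1:1:1 ratio.
Expected counts for N = 881 under a 1:1:1:1 ratio (total parts = 4):
  feathered-shank pea-comb: 881 × 1/4 = 220.25
  feathered-shank single-comb: 881 × 1/4 = 220.25
  clean-shank pea-comb: 881 × 1/4 = 220.25
  clean-shank single-comb: 881 × 1/4 = 220.25
χ² = Σ (O − E)² / E
  feathered-shank pea-comb: (226 − 220.25)² / 220.25 = 0.1501
  feathered-shank single-comb: (212 − 220.25)² / 220.25 = 0.3090
  clean-shank pea-comb: (230 − 220.25)² / 220.25 = 0.4316
  clean-shank single-comb: (213 − 220.25)² / 220.25 = 0.2386
χ² = 0.1501 + 0.3090 + 0.4316 + 0.2386 = 1.1293 ≈ 1.129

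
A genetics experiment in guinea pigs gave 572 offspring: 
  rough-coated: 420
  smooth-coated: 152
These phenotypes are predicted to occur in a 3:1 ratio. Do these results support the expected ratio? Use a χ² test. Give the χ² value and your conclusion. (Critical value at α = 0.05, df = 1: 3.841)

Under the 3:1 hypothesis (Σ ratio = 4, N = 572):
  rough-coated: 572 × 3/4 = 429
  smooth-coated: 572 × 1/4 = 143
χ² = Σ (O − E)² / E
  rough-coated: (420 − 429)² / 429 = 0.1888
  smooth-coated: (152 − 143)² / 143 = 0.5664
χ² = 0.1888 + 0.5664 = 0.7552 ≈ 0.755
Degrees of freedom = 2 − 1 = 1; critical value at α = 0.05 is 3.841.
Since 0.755 < 3.841, we fail to reject the null hypothesis — the data are consistent with the 3:1 ratio.

0.755; consistent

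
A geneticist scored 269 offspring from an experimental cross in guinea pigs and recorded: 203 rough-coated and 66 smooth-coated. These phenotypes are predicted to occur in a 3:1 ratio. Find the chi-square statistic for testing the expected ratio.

The 3:1 ratio has 4 parts, so with N = 269 the expected counts are:
  rough-coated: 269 × 3/4 = 201.75
  smooth-coated: 269 × 1/4 = 67.25
χ² = Σ (O − E)² / E
  rough-coated: (203 − 201.75)² / 201.75 = 0.0077
  smooth-coated: (66 − 67.25)² / 67.25 = 0.0232
χ² = 0.0077 + 0.0232 = 0.0309 ≈ 0.031

0.031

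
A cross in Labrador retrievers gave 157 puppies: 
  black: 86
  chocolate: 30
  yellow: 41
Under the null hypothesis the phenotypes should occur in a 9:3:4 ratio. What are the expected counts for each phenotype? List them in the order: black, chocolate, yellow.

88.3125, 29.4375, 39.25

Under the 9:3:4 hypothesis (Σ ratio = 16, N = 157):
  black: 157 × 9/16 = 88.3125
  chocolate: 157 × 3/16 = 29.4375
  yellow: 157 × 4/16 = 39.25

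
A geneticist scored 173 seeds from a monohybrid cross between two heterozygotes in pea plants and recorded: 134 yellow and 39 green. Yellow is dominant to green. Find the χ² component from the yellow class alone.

For a monohybrid cross between heterozygotes with complete dominance, the expected phenotypic ratio is 3:1.
The 3:1 ratio has 4 parts, so with N = 173 the expected counts are:
  yellow: 173 × 3/4 = 129.75
  green: 173 × 1/4 = 43.25
Contribution of yellow: (134 − 129.75)² / 129.75 = 0.1392

0.139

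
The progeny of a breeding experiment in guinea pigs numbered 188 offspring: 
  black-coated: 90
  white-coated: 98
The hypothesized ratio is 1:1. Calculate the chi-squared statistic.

Under the 1:1 hypothesis (Σ ratio = 2, N = 188):
  black-coated: 188 × 1/2 = 94
  white-coated: 188 × 1/2 = 94
χ² = Σ (O − E)² / E
  black-coated: (90 − 94)² / 94 = 0.1702
  white-coated: (98 − 94)² / 94 = 0.1702
χ² = 0.1702 + 0.1702 = 0.3404 ≈ 0.340

0.340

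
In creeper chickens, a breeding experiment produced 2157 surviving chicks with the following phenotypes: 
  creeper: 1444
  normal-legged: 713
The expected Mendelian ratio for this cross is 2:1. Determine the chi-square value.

0.075

Under the 2:1 hypothesis (Σ ratio = 3, N = 2157):
  creeper: 2157 × 2/3 = 1438
  normal-legged: 2157 × 1/3 = 719
χ² = Σ (O − E)² / E
  creeper: (1444 − 1438)² / 1438 = 0.0250
  normal-legged: (713 − 719)² / 719 = 0.0501
χ² = 0.0250 + 0.0501 = 0.0751 ≈ 0.075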